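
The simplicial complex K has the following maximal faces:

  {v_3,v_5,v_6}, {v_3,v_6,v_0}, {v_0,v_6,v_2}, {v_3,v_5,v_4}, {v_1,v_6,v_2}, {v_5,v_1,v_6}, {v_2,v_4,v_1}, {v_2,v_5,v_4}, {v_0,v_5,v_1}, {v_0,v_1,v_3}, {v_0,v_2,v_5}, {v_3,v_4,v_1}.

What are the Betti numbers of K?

b_0 = 1, b_1 = 0, b_2 = 0.

K has 7 vertices, 18 edges, 12 triangles.
rank ∂_0 = 0, rank ∂_1 = 6 ⇒ b_0 = 7 − 0 − 6 = 1; all invariant factors of ∂_1 are 1 so no torsion. So H_0 ≅ Z.
rank ∂_1 = 6, rank ∂_2 = 12 ⇒ b_1 = 18 − 6 − 12 = 0; ∂_2 has invariant factor(s) [2] giving torsion. So H_1 ≅ Z/2.
rank ∂_2 = 12, rank ∂_3 = 0 ⇒ b_2 = 12 − 12 − 0 = 0. So H_2 ≅ 0.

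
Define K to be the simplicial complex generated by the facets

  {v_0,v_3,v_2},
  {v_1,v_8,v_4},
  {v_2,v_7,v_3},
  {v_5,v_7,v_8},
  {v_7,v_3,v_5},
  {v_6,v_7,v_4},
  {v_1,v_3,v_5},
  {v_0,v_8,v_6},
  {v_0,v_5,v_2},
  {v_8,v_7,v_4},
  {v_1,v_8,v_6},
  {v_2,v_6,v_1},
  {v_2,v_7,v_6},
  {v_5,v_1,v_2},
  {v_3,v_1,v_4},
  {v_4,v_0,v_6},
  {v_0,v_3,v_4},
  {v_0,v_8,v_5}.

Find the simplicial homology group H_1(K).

K has 9 vertices, 27 edges, 18 triangles.
rank ∂_1 = 8, rank ∂_2 = 18 ⇒ b_1 = 27 − 8 − 18 = 1; ∂_2 has invariant factor(s) [2] giving torsion. So H_1 = Z ⊕ Z_2.

H_1 = Z ⊕ Z_2.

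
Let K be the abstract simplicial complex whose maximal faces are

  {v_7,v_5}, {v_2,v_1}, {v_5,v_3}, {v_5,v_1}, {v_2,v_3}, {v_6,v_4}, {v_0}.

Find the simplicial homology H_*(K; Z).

Take the total order v_0 < v_1 < v_2 < v_3 < v_4 < v_5 < v_6 < v_7 on the vertex set. Then K (dimension 1) consists of the simplices:

  0-simplices (8): [v_0], [v_1], [v_2], [v_3], [v_4], [v_5], [v_6], [v_7]
  1-simplices (6): [v_1,v_2], [v_1,v_5], [v_2,v_3], [v_3,v_5], [v_4,v_6], [v_5,v_7]

giving chain groups C_0 ≅ Z^8, C_1 ≅ Z^6.

The boundary map ∂_1: C_1 → C_0 maps an edge to its endpoints' difference, ∂[p,q] = q − p. For instance
  ∂[v_1,v_2] = [v_2] − [v_1].
The resulting 8×6 matrix has rank 5, and its Smith normal form has invariant factors (1,1,1,1,1).

Reading off H_k = ker ∂_k / im ∂_{k+1}:

  H_0: rank C_0 − rank ∂_1 = 8 − 5 = 3, and the invariant factors of ∂_1 are all 1, so H_0 = Z^3.
  H_1: rank ker ∂_1 − rank ∂_2 = (6 − 5) − 0 = 1, and there is no ∂_2, so H_1 = Z.

H_0 = Z^3,  H_1 = Z.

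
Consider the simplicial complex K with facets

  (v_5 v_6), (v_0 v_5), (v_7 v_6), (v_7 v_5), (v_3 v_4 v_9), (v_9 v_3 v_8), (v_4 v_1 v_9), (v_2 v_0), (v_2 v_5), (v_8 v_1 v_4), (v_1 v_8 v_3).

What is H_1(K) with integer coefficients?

H_1 ≅ Z^3.

Order the vertices as v_0 < v_1 < v_2 < v_3 < v_4 < v_5 < v_6 < v_7 < v_8 < v_9. Listing each simplex with vertices in this order, K has dimension 2 with simplices:

  0-simplices (10): [v_0], [v_1], [v_2], [v_3], [v_4], [v_5], [v_6], [v_7], [v_8], [v_9]
  1-simplices (16): (16 of them)
  2-simplices (5): [v_1,v_3,v_8], [v_1,v_4,v_8], [v_1,v_4,v_9], [v_3,v_4,v_9], [v_3,v_8,v_9]

giving chain groups C_0 ≅ Z^10, C_1 ≅ Z^16, C_2 ≅ Z^5.

The boundary map ∂_1: C_1 → C_0 sends each edge [p,q] (with p < q) to q − p. For instance
  ∂[v_0,v_5] = [v_5] − [v_0].
The 10×16 boundary matrix has rank 8 and Smith normal form diag(1,1,1,1,1,1,1,1).

∂_2: C_2 → C_1 maps a triangle to the signed sum of its edges. For instance
  ∂[v_3,v_4,v_9] = [v_4,v_9] − [v_3,v_9] + [v_3,v_4],
  ∂[v_1,v_4,v_9] = [v_4,v_9] − [v_1,v_9] + [v_1,v_4].
The resulting 16×5 matrix has rank 5, and its Smith normal form has invariant factors (1,1,1,1,1).

Reading off H_k = ker ∂_k / im ∂_{k+1}:

  H_1: rank ker ∂_1 − rank ∂_2 = (16 − 8) − 5 = 3, and the invariant factors of ∂_2 are all 1, so H_1 ≅ Z^3.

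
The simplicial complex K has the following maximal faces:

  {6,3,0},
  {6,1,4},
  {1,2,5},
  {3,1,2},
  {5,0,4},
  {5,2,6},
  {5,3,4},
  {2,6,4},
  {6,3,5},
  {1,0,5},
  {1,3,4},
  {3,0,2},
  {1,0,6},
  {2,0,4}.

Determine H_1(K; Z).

We work with the vertex ordering 0 < 1 < 2 < 3 < 4 < 5 < 6. The simplices of K, each written with vertices in increasing order, are:

  0-simplices (7): [0], [1], [2], [3], [4], [5], [6]
  1-simplices (21): [0,1], [0,2], [0,3], [0,4], [0,5], [0,6], [1,2], [1,3], [1,4], [1,5], [1,6], [2,3], [2,4], [2,5], [2,6], [3,4], [3,5], [3,6], [4,5], [4,6], [5,6]
  2-simplices (14): [0,1,5], [0,1,6], [0,2,3], [0,2,4], [0,3,6], [0,4,5], [1,2,3], [1,2,5], [1,3,4], [1,4,6], [2,4,6], [2,5,6], [3,4,5], [3,5,6]

giving chain groups C_0 ≅ Z^7, C_1 ≅ Z^21, C_2 ≅ Z^14.

Boundary ∂_1: C_1 → C_0 maps an edge to its endpoints' difference, ∂[p,q] = q − p. For instance
  ∂[2,4] = [4] − [2].
The 7×21 boundary matrix has rank 6 and Smith normal form diag(1,1,1,1,1,1).

The boundary map ∂_2: C_2 → C_1 sends each 2-simplex [p,q,r] to [q,r] − [p,r] + [p,q]. For instance
  ∂[0,2,4] = [2,4] − [0,4] + [0,2],
  ∂[1,3,4] = [3,4] − [1,4] + [1,3].
The 21×14 boundary matrix has rank 13 and Smith normal form diag(1,1,1,1,1,1,1,1,1,1,1,1,1).

Reading off H_k = ker ∂_k / im ∂_{k+1}:

  H_1: rank ker ∂_1 − rank ∂_2 = (21 − 6) − 13 = 2, and the invariant factors of ∂_2 are all 1, so H_1 ≅ Z^2.

(K is a triangulation of the torus T^2.)

H_1 = Z^2.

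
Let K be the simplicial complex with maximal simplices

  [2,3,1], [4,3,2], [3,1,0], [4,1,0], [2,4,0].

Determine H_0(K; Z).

Order the vertices as 0 < 1 < 2 < 3 < 4. Listing each simplex with vertices in this order, K has dimension 2 with simplices:

  0-simplices (5): [0], [1], [2], [3], [4]
  1-simplices (10): [0,1], [0,2], [0,3], [0,4], [1,2], [1,3], [1,4], [2,3], [2,4], [3,4]
  2-simplices (5): [0,1,3], [0,1,4], [0,2,4], [1,2,3], [2,3,4]

giving chain groups C_0 ≅ Z^5, C_1 ≅ Z^10, C_2 ≅ Z^5.

The boundary map ∂_1: C_1 → C_0 sends each edge [p,q] (with p < q) to q − p. For instance
  ∂[0,3] = [3] − [0].
This gives a 5×10 integer matrix of rank 4; reducing to Smith normal form yields diagonal entries (1,1,1,1).

∂_2: C_2 → C_1 acts by ∂[p,q,r] = [q,r] − [p,r] + [p,q]. For instance
  ∂[0,1,3] = [1,3] − [0,3] + [0,1],
  ∂[0,2,4] = [2,4] − [0,4] + [0,2].
As a 10×5 matrix over Z this has rank 5, with invariant factors (1,1,1,1,1).

Now H_k = ker ∂_k / im ∂_{k+1}, so:

  H_0: rank C_0 − rank ∂_1 = 5 − 4 = 1, and the invariant factors of ∂_1 are all 1, so H_0 = Z.

H_0 = Z.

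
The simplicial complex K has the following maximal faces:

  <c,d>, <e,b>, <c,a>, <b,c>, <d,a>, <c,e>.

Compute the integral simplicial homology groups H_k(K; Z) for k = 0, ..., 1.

H_0 ≅ Z,  H_1 ≅ Z^2.

Fix the vertex order a < b < c < d < e and write every simplex with vertices in increasing order. Then dim K = 1 and the simplices of K are:

  0-simplices (5): a, b, c, d, e
  1-simplices (6): ac, ad, bc, be, cd, ce

so the chain groups are C_0 ≅ Z^5, C_1 ≅ Z^6.

Boundary ∂_1: C_1 → C_0 is given by ∂[p,q] = [q] − [p]. For instance
  ∂ac = c − a.
As a 5×6 matrix over Z this has rank 4, with invariant factors (1,1,1,1).

Now H_k = ker ∂_k / im ∂_{k+1}, so:

  H_0: rank C_0 − rank ∂_1 = 5 − 4 = 1, and the invariant factors of ∂_1 are all 1, so H_0 = Z.
  H_1: rank ker ∂_1 − rank ∂_2 = (6 − 4) − 0 = 2, and there is no ∂_2, so H_1 = Z^2.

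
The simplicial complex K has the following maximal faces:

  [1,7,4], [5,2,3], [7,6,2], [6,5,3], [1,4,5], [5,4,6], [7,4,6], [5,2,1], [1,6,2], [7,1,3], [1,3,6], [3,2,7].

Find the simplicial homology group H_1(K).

H_1 ≅ Z/2Z.

Fix the vertex order 1 < 2 < 3 < 4 < 5 < 6 < 7 and write every simplex with vertices in increasing order. Then dim K = 2 and the simplices of K are:

  0-simplices (7): [1], [2], [3], [4], [5], [6], [7]
  1-simplices (18): [1,2], [1,3], [1,4], [1,5], [1,6], [1,7], [2,3], [2,5], [2,6], [2,7], [3,5], [3,6], [3,7], [4,5], [4,6], [4,7], [5,6], [6,7]
  2-simplices (12): [1,2,5], [1,2,6], [1,3,6], [1,3,7], [1,4,5], [1,4,7], [2,3,5], [2,3,7], [2,6,7], [3,5,6], [4,5,6], [4,6,7]

so the chain groups are C_0 ≅ Z^7, C_1 ≅ Z^18, C_2 ≅ Z^12.

∂_1: C_1 → C_0 maps an edge to its endpoints' difference, ∂[p,q] = q − p. For instance
  ∂[4,5] = [5] − [4].
This gives a 7×18 integer matrix of rank 6; reducing to Smith normal form yields diagonal entries (1,1,1,1,1,1).

Boundary ∂_2: C_2 → C_1 acts by ∂[p,q,r] = [q,r] − [p,r] + [p,q]. For instance
  ∂[1,4,5] = [4,5] − [1,5] + [1,4],
  ∂[1,3,6] = [3,6] − [1,6] + [1,3].
This gives a 18×12 integer matrix of rank 12; reducing to Smith normal form yields diagonal entries (1,1,1,1,1,1,1,1,1,1,1,2).

From H_k ≅ ker(∂_k) / im(∂_{k+1}) we obtain:

  H_1: rank ker ∂_1 − rank ∂_2 = (18 − 6) − 12 = 0, and ∂_2 has invariant factor 2 > 1, so H_1 = Z/2Z.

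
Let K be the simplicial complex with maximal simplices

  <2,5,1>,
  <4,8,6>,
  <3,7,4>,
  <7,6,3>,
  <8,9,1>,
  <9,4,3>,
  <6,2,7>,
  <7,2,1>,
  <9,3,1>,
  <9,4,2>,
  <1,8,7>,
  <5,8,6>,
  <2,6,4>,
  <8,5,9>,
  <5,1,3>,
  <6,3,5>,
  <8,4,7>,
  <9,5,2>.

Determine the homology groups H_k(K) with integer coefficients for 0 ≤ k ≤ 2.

H_0 = Z,  H_1 = Z ⊕ Z/2Z,  H_2 = 0.

Fix the vertex order 1 < 2 < 3 < 4 < 5 < 6 < 7 < 8 < 9 and write every simplex with vertices in increasing order. Then dim K = 2 and the simplices of K are:

  0-simplices (9): [1], [2], [3], [4], [5], [6], [7], [8], [9]
  1-simplices (27): (27 of them)
  2-simplices (18): [1,2,5], [1,2,7], [1,3,5], [1,3,9], [1,7,8], [1,8,9], [2,4,6], [2,4,9], [2,5,9], [2,6,7], [3,4,7], [3,4,9], [3,5,6], [3,6,7], [4,6,8], [4,7,8], [5,6,8], [5,8,9]

giving chain groups C_0 ≅ Z^9, C_1 ≅ Z^27, C_2 ≅ Z^18.

The boundary map ∂_1: C_1 → C_0 is given by ∂[p,q] = [q] − [p].
As a 9×27 matrix over Z this has rank 8, with invariant factors (1,1,1,1,1,1,1,1).

Boundary ∂_2: C_2 → C_1 maps a triangle to the signed sum of its edges. For instance
  ∂[1,3,5] = [3,5] − [1,5] + [1,3],
  ∂[2,4,6] = [4,6] − [2,6] + [2,4].
This gives a 27×18 integer matrix of rank 18; reducing to Smith normal form yields diagonal entries (1,1,1,1,1,1,1,1,1,1,1,1,1,1,1,1,1,2).

Computing H_k = (kernel of ∂_k) / (image of ∂_{k+1}):

  H_0: rank C_0 − rank ∂_1 = 9 − 8 = 1, and the invariant factors of ∂_1 are all 1, so H_0 ≅ Z.
  H_1: rank ker ∂_1 − rank ∂_2 = (27 − 8) − 18 = 1, and ∂_2 has invariant factor 2 > 1, so H_1 ≅ Z ⊕ Z/2Z.
  H_2: rank ker ∂_2 − rank ∂_3 = (18 − 18) − 0 = 0, and there is no ∂_3, so H_2 ≅ 0.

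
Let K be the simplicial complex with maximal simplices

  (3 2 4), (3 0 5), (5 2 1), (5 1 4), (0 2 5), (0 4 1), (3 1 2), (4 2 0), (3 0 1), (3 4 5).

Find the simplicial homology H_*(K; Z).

H_0 = Z,  H_1 = Z/2,  H_2 = 0.

Take the total order 0 < 1 < 2 < 3 < 4 < 5 on the vertex set. Then K (dimension 2) consists of the simplices:

  0-simplices (6): [0], [1], [2], [3], [4], [5]
  1-simplices (15): [0,1], [0,2], [0,3], [0,4], [0,5], [1,2], [1,3], [1,4], [1,5], [2,3], [2,4], [2,5], [3,4], [3,5], [4,5]
  2-simplices (10): [0,1,3], [0,1,4], [0,2,4], [0,2,5], [0,3,5], [1,2,3], [1,2,5], [1,4,5], [2,3,4], [3,4,5]

so the chain groups are C_0 ≅ Z^6, C_1 ≅ Z^15, C_2 ≅ Z^10.

∂_1: C_1 → C_0 is given by ∂[p,q] = [q] − [p].
As a 6×15 matrix over Z this has rank 5, with invariant factors (1,1,1,1,1).

Boundary ∂_2: C_2 → C_1 maps a triangle to the signed sum of its edges. For instance
  ∂[2,3,4] = [3,4] − [2,4] + [2,3],
  ∂[0,3,5] = [3,5] − [0,5] + [0,3].
The 15×10 boundary matrix has rank 10 and Smith normal form diag(1,1,1,1,1,1,1,1,1,2).

Now H_k = ker ∂_k / im ∂_{k+1}, so:

  H_0: rank C_0 − rank ∂_1 = 6 − 5 = 1, and the invariant factors of ∂_1 are all 1, so H_0 = Z.
  H_1: rank ker ∂_1 − rank ∂_2 = (15 − 5) − 10 = 0, and ∂_2 has invariant factor 2 > 1, so H_1 = Z/2.
  H_2: rank ker ∂_2 − rank ∂_3 = (10 − 10) − 0 = 0, and there is no ∂_3, so H_2 = 0.

As a check, the Euler characteristic is 6 − 15 + 10 = 1, which agrees with 1 − 0 + 0 = 1.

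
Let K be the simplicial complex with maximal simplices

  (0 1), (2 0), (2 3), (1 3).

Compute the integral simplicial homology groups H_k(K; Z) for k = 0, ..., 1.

Fix the vertex order 0 < 1 < 2 < 3 and write every simplex with vertices in increasing order. Then dim K = 1 and the simplices of K are:

  0-simplices (4): [0], [1], [2], [3]
  1-simplices (4): [0,1], [0,2], [1,3], [2,3]

so the chain groups are C_0 ≅ Z^4, C_1 ≅ Z^4.

Boundary ∂_1: C_1 → C_0 sends each edge [p,q] (with p < q) to q − p. For instance
  ∂[0,2] = [2] − [0].
The 4×4 boundary matrix has rank 3 and Smith normal form diag(1,1,1).

Computing H_k = (kernel of ∂_k) / (image of ∂_{k+1}):

  H_0: rank C_0 − rank ∂_1 = 4 − 3 = 1, and the invariant factors of ∂_1 are all 1, so H_0 = Z.
  H_1: rank ker ∂_1 − rank ∂_2 = (4 − 3) − 0 = 1, and there is no ∂_2, so H_1 = Z.

As a check, the Euler characteristic is 4 − 4 = 0, which agrees with 1 − 1 = 0.

H_0 = Z,  H_1 = Z.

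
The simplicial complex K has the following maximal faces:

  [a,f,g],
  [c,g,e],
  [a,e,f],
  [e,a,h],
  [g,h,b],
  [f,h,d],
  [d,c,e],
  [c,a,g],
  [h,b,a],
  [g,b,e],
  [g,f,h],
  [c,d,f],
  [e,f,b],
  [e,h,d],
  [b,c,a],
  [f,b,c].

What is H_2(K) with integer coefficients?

H_2 = Z.

Take the total order a < b < c < d < e < f < g < h on the vertex set. Then K (dimension 2) consists of the simplices:

  0-simplices (8): a, b, c, d, e, f, g, h
  1-simplices (24): ab, ac, ae, af, ag, ah, bc, be, bf, bg, bh, cd, ce, cf, cg, de, df, dh, ef, eg, eh, fg, fh, gh
  2-simplices (16): abc, abh, acg, aef, aeh, afg, bcf, bef, beg, bgh, cde, cdf, ceg, deh, dfh, fgh

giving chain groups C_0 ≅ Z^8, C_1 ≅ Z^24, C_2 ≅ Z^16.

The boundary map ∂_1: C_1 → C_0 maps an edge to its endpoints' difference, ∂[p,q] = q − p.
This gives a 8×24 integer matrix of rank 7; reducing to Smith normal form yields diagonal entries (1,1,1,1,1,1,1).

∂_2: C_2 → C_1 sends each 2-simplex [p,q,r] to [q,r] − [p,r] + [p,q]. For instance
  ∂acg = cg − ag + ac,
  ∂ceg = eg − cg + ce.
The 24×16 boundary matrix has rank 15 and Smith normal form diag(1,1,1,1,1,1,1,1,1,1,1,1,1,1,1).

From H_k ≅ ker(∂_k) / im(∂_{k+1}) we obtain:

  H_2: rank ker ∂_2 − rank ∂_3 = (16 − 15) − 0 = 1, and there is no ∂_3, so H_2 = Z.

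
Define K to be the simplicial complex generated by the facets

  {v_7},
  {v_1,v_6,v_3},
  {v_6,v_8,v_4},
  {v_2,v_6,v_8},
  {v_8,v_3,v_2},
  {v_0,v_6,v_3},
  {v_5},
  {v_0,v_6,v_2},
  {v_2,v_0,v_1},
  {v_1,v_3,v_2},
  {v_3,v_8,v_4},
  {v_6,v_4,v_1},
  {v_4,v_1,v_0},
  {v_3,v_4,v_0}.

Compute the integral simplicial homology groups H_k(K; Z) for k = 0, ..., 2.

Take the total order v_0 < v_1 < v_2 < v_3 < v_4 < v_5 < v_6 < v_7 < v_8 on the vertex set. Then K (dimension 2) consists of the simplices:

  0-simplices (9): [v_0], [v_1], [v_2], [v_3], [v_4], [v_5], [v_6], [v_7], [v_8]
  1-simplices (18): (18 of them)
  2-simplices (12): (12 of them)

giving chain groups C_0 ≅ Z^9, C_1 ≅ Z^18, C_2 ≅ Z^12.

The boundary map ∂_1: C_1 → C_0 is given by ∂[p,q] = [q] − [p]. For instance
  ∂[v_2,v_8] = [v_8] − [v_2].
This gives a 9×18 integer matrix of rank 6; reducing to Smith normal form yields diagonal entries (1,1,1,1,1,1).

∂_2: C_2 → C_1 acts by ∂[p,q,r] = [q,r] − [p,r] + [p,q]. For instance
  ∂[v_0,v_3,v_6] = [v_3,v_6] − [v_0,v_6] + [v_0,v_3],
  ∂[v_0,v_1,v_2] = [v_1,v_2] − [v_0,v_2] + [v_0,v_1].
The resulting 18×12 matrix has rank 12, and its Smith normal form has invariant factors (1,1,1,1,1,1,1,1,1,1,1,2).

Reading off H_k = ker ∂_k / im ∂_{k+1}:

  H_0: rank C_0 − rank ∂_1 = 9 − 6 = 3, and the invariant factors of ∂_1 are all 1, so H_0 = Z^3.
  H_1: rank ker ∂_1 − rank ∂_2 = (18 − 6) − 12 = 0, and ∂_2 has invariant factor 2 > 1, so H_1 = Z/2.
  H_2: rank ker ∂_2 − rank ∂_3 = (12 − 12) − 0 = 0, and there is no ∂_3, so H_2 = 0.

As a check, the Euler characteristic is 9 − 18 + 12 = 3, which agrees with 3 − 0 + 0 = 3.

H_0 = Z^3,  H_1 = Z/2,  H_2 = 0.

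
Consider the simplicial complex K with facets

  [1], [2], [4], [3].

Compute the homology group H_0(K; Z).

H_0 ≅ Z^4.

K has 4 vertices.
rank ∂_0 = 0, rank ∂_1 = 0 ⇒ b_0 = 4 − 0 − 0 = 4. So H_0 = Z^4.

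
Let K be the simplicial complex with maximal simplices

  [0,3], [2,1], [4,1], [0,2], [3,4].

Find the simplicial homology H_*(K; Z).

Fix the vertex order 0 < 1 < 2 < 3 < 4 and write every simplex with vertices in increasing order. Then dim K = 1 and the simplices of K are:

  0-simplices (5): [0], [1], [2], [3], [4]
  1-simplices (5): [0,2], [0,3], [1,2], [1,4], [3,4]

giving chain groups C_0 ≅ Z^5, C_1 ≅ Z^5.

The boundary map ∂_1: C_1 → C_0 sends each edge [p,q] (with p < q) to q − p. For instance
  ∂[1,2] = [2] − [1].
The 5×5 boundary matrix has rank 4 and Smith normal form diag(1,1,1,1).

Computing H_k = (kernel of ∂_k) / (image of ∂_{k+1}):

  H_0: rank C_0 − rank ∂_1 = 5 − 4 = 1, and the invariant factors of ∂_1 are all 1, so H_0 ≅ Z.
  H_1: rank ker ∂_1 − rank ∂_2 = (5 − 4) − 0 = 1, and there is no ∂_2, so H_1 ≅ Z.

H_0 = Z,  H_1 = Z.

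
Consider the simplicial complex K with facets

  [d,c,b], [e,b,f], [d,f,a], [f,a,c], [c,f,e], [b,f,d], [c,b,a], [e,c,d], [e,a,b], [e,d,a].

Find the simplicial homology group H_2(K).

We work with the vertex ordering a < b < c < d < e < f. The simplices of K, each written with vertices in increasing order, are:

  0-simplices (6): a, b, c, d, e, f
  1-simplices (15): ab, ac, ad, ae, af, bc, bd, be, bf, cd, ce, cf, de, df, ef
  2-simplices (10): abc, abe, acf, ade, adf, bcd, bdf, bef, cde, cef

giving chain groups C_0 ≅ Z^6, C_1 ≅ Z^15, C_2 ≅ Z^10.

∂_1: C_1 → C_0 sends each edge [p,q] (with p < q) to q − p. For instance
  ∂df = f − d.
As a 6×15 matrix over Z this has rank 5, with invariant factors (1,1,1,1,1).

Boundary ∂_2: C_2 → C_1 maps a triangle to the signed sum of its edges. For instance
  ∂ade = de − ae + ad,
  ∂adf = df − af + ad.
The resulting 15×10 matrix has rank 10, and its Smith normal form has invariant factors (1,1,1,1,1,1,1,1,1,2).

Now H_k = ker ∂_k / im ∂_{k+1}, so:

  H_2: rank ker ∂_2 − rank ∂_3 = (10 − 10) − 0 = 0, and there is no ∂_3, so H_2 = 0.

(K is a triangulation of the real projective plane RP^2.)

H_2 = 0.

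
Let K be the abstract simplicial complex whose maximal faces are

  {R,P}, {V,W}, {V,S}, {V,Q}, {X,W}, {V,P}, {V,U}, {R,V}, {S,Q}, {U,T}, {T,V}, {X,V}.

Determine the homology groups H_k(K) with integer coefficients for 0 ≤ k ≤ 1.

K has 9 vertices, 12 edges.
rank ∂_0 = 0, rank ∂_1 = 8 ⇒ b_0 = 9 − 0 − 8 = 1; all invariant factors of ∂_1 are 1 so no torsion. So H_0 ≅ Z.
rank ∂_1 = 8, rank ∂_2 = 0 ⇒ b_1 = 12 − 8 − 0 = 4. So H_1 ≅ Z^4.

H_0 = Z,  H_1 = Z^4.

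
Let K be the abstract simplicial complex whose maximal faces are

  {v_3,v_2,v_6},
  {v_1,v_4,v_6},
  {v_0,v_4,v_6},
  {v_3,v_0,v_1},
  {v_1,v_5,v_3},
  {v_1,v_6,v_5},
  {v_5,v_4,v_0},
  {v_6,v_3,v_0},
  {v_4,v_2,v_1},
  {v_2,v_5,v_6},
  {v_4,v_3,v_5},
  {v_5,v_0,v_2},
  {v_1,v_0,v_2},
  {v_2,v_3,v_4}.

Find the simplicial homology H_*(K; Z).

Order the vertices as v_0 < v_1 < v_2 < v_3 < v_4 < v_5 < v_6. Listing each simplex with vertices in this order, K has dimension 2 with simplices:

  0-simplices (7): [v_0], [v_1], [v_2], [v_3], [v_4], [v_5], [v_6]
  1-simplices (21): (21 of them)
  2-simplices (14): (14 of them)

Hence C_0 ≅ Z^7, C_1 ≅ Z^21, C_2 ≅ Z^14.

∂_1: C_1 → C_0 is given by ∂[p,q] = [q] − [p]. For instance
  ∂[v_0,v_5] = [v_5] − [v_0].
The resulting 7×21 matrix has rank 6, and its Smith normal form has invariant factors (1,1,1,1,1,1).

Boundary ∂_2: C_2 → C_1 acts by ∂[p,q,r] = [q,r] − [p,r] + [p,q]. For instance
  ∂[v_2,v_3,v_4] = [v_3,v_4] − [v_2,v_4] + [v_2,v_3],
  ∂[v_1,v_4,v_6] = [v_4,v_6] − [v_1,v_6] + [v_1,v_4].
The 21×14 boundary matrix has rank 13 and Smith normal form diag(1,1,1,1,1,1,1,1,1,1,1,1,1).

Computing H_k = (kernel of ∂_k) / (image of ∂_{k+1}):

  H_0: rank C_0 − rank ∂_1 = 7 − 6 = 1, and the invariant factors of ∂_1 are all 1, so H_0 = Z.
  H_1: rank ker ∂_1 − rank ∂_2 = (21 − 6) − 13 = 2, and the invariant factors of ∂_2 are all 1, so H_1 = Z^2.
  H_2: rank ker ∂_2 − rank ∂_3 = (14 − 13) − 0 = 1, and there is no ∂_3, so H_2 = Z.

As a check, the Euler characteristic is 7 − 21 + 14 = 0, which agrees with 1 − 2 + 1 = 0.
(K is a triangulation of the torus T^2.)

H_0 ≅ Z,  H_1 ≅ Z^2,  H_2 ≅ Z.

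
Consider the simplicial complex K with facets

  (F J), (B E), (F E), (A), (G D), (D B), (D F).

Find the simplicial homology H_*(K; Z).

H_0 = Z^2,  H_1 = Z.

Take the total order A < B < D < E < F < G < J on the vertex set. Then K (dimension 1) consists of the simplices:

  0-simplices (7): A, B, D, E, F, G, J
  1-simplices (6): BD, BE, DF, DG, EF, FJ

so the chain groups are C_0 ≅ Z^7, C_1 ≅ Z^6.

Boundary ∂_1: C_1 → C_0 is given by ∂[p,q] = [q] − [p].
This gives a 7×6 integer matrix of rank 5; reducing to Smith normal form yields diagonal entries (1,1,1,1,1).

Computing H_k = (kernel of ∂_k) / (image of ∂_{k+1}):

  H_0: rank C_0 − rank ∂_1 = 7 − 5 = 2, and the invariant factors of ∂_1 are all 1, so H_0 = Z^2.
  H_1: rank ker ∂_1 − rank ∂_2 = (6 − 5) − 0 = 1, and there is no ∂_2, so H_1 = Z.

As a check, the Euler characteristic is 7 − 6 = 1, which agrees with 2 − 1 = 1.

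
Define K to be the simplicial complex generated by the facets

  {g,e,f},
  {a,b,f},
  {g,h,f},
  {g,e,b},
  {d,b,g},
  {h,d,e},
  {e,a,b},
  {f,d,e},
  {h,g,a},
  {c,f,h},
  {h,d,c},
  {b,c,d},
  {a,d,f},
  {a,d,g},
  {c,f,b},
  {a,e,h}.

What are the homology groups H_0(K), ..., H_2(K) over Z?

H_0 = Z,  H_1 = Z^2,  H_2 = Z.

We work with the vertex ordering a < b < c < d < e < f < g < h. The simplices of K, each written with vertices in increasing order, are:

  0-simplices (8): a, b, c, d, e, f, g, h
  1-simplices (24): ab, ad, ae, af, ag, ah, bc, bd, be, bf, bg, cd, cf, ch, de, df, dg, dh, ef, eg, eh, fg, fh, gh
  2-simplices (16): abe, abf, adf, adg, aeh, agh, bcd, bcf, bdg, beg, cdh, cfh, def, deh, efg, fgh

so the chain groups are C_0 ≅ Z^8, C_1 ≅ Z^24, C_2 ≅ Z^16.

Boundary ∂_1: C_1 → C_0 is given by ∂[p,q] = [q] − [p].
As a 8×24 matrix over Z this has rank 7, with invariant factors (1,1,1,1,1,1,1).

The boundary map ∂_2: C_2 → C_1 sends each 2-simplex [p,q,r] to [q,r] − [p,r] + [p,q]. For instance
  ∂beg = eg − bg + be,
  ∂aeh = eh − ah + ae.
This gives a 24×16 integer matrix of rank 15; reducing to Smith normal form yields diagonal entries (1,1,1,1,1,1,1,1,1,1,1,1,1,1,1).

From H_k ≅ ker(∂_k) / im(∂_{k+1}) we obtain:

  H_0: rank C_0 − rank ∂_1 = 8 − 7 = 1, and the invariant factors of ∂_1 are all 1, so H_0 = Z.
  H_1: rank ker ∂_1 − rank ∂_2 = (24 − 7) − 15 = 2, and the invariant factors of ∂_2 are all 1, so H_1 = Z^2.
  H_2: rank ker ∂_2 − rank ∂_3 = (16 − 15) − 0 = 1, and there is no ∂_3, so H_2 = Z.

As a check, the Euler characteristic is 8 − 24 + 16 = 0, which agrees with 1 − 2 + 1 = 0.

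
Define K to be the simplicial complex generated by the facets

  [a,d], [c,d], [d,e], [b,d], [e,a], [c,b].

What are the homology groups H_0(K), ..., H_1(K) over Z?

H_0 = Z,  H_1 = Z^2.

Order the vertices as a < b < c < d < e. Listing each simplex with vertices in this order, K has dimension 1 with simplices:

  0-simplices (5): a, b, c, d, e
  1-simplices (6): ad, ae, bc, bd, cd, de

so the chain groups are C_0 ≅ Z^5, C_1 ≅ Z^6.

The boundary map ∂_1: C_1 → C_0 is given by ∂[p,q] = [q] − [p].
As a 5×6 matrix over Z this has rank 4, with invariant factors (1,1,1,1).

Computing H_k = (kernel of ∂_k) / (image of ∂_{k+1}):

  H_0: rank C_0 − rank ∂_1 = 5 − 4 = 1, and the invariant factors of ∂_1 are all 1, so H_0 = Z.
  H_1: rank ker ∂_1 − rank ∂_2 = (6 − 4) − 0 = 2, and there is no ∂_2, so H_1 = Z^2.

(K is a triangulation of a wedge of 2 circles.)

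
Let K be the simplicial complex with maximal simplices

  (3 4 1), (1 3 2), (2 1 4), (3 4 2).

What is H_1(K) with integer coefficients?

Take the total order 1 < 2 < 3 < 4 on the vertex set. Then K (dimension 2) consists of the simplices:

  0-simplices (4): [1], [2], [3], [4]
  1-simplices (6): [1,2], [1,3], [1,4], [2,3], [2,4], [3,4]
  2-simplices (4): [1,2,3], [1,2,4], [1,3,4], [2,3,4]

giving chain groups C_0 ≅ Z^4, C_1 ≅ Z^6, C_2 ≅ Z^4.

∂_1: C_1 → C_0 sends each edge [p,q] (with p < q) to q − p.
As a 4×6 matrix over Z this has rank 3, with invariant factors (1,1,1).

The boundary map ∂_2: C_2 → C_1 acts by ∂[p,q,r] = [q,r] − [p,r] + [p,q]. For instance
  ∂[1,2,4] = [2,4] − [1,4] + [1,2],
  ∂[1,2,3] = [2,3] − [1,3] + [1,2].
The resulting 6×4 matrix has rank 3, and its Smith normal form has invariant factors (1,1,1).

Computing H_k = (kernel of ∂_k) / (image of ∂_{k+1}):

  H_1: rank ker ∂_1 − rank ∂_2 = (6 − 3) − 3 = 0, and the invariant factors of ∂_2 are all 1, so H_1 = 0.

(K is a triangulation of the 2-sphere S^2.)

H_1 = 0.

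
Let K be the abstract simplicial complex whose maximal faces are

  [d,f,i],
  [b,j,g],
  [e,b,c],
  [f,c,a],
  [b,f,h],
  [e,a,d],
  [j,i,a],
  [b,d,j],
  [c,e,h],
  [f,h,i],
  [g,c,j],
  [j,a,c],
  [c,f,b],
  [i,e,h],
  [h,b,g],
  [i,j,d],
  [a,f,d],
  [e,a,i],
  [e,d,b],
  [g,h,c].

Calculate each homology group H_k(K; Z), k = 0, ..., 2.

Fix the vertex order a < b < c < d < e < f < g < h < i < j and write every simplex with vertices in increasing order. Then dim K = 2 and the simplices of K are:

  0-simplices (10): a, b, c, d, e, f, g, h, i, j
  1-simplices (30): ac, ad, ae, af, ai, aj, bc, bd, be, bf, bg, bh, bj, ce, cf, cg, ch, cj, de, df, di, dj, eh, ei, fh, fi, gh, gj, hi, ij
  2-simplices (20): acf, acj, ade, adf, aei, aij, bce, bcf, bde, bdj, bfh, bgh, bgj, ceh, cgh, cgj, dfi, dij, ehi, fhi

Hence C_0 ≅ Z^10, C_1 ≅ Z^30, C_2 ≅ Z^20.

∂_1: C_1 → C_0 maps an edge to its endpoints' difference, ∂[p,q] = q − p. For instance
  ∂ij = j − i.
As a 10×30 matrix over Z this has rank 9, with invariant factors (1,1,1,1,1,1,1,1,1).

Boundary ∂_2: C_2 → C_1 sends each 2-simplex [p,q,r] to [q,r] − [p,r] + [p,q]. For instance
  ∂ehi = hi − ei + eh,
  ∂bgh = gh − bh + bg.
This gives a 30×20 integer matrix of rank 20; reducing to Smith normal form yields diagonal entries (1,1,1,1,1,1,1,1,1,1,1,1,1,1,1,1,1,1,1,2).

From H_k ≅ ker(∂_k) / im(∂_{k+1}) we obtain:

  H_0: rank C_0 − rank ∂_1 = 10 − 9 = 1, and the invariant factors of ∂_1 are all 1, so H_0 ≅ Z.
  H_1: rank ker ∂_1 − rank ∂_2 = (30 − 9) − 20 = 1, and ∂_2 has invariant factor 2 > 1, so H_1 ≅ Z ⊕ Z/2Z.
  H_2: rank ker ∂_2 − rank ∂_3 = (20 − 20) − 0 = 0, and there is no ∂_3, so H_2 ≅ 0.

H_0 = Z,  H_1 = Z ⊕ Z/2Z,  H_2 = 0.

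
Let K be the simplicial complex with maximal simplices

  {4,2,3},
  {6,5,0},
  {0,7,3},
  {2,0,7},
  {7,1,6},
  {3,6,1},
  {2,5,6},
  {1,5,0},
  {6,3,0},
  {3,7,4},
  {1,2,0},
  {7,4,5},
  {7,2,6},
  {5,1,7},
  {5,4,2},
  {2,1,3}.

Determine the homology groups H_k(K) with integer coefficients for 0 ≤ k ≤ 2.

H_0 = Z,  H_1 = Z^2,  H_2 = Z.

K has 8 vertices, 24 edges, 16 triangles.
rank ∂_0 = 0, rank ∂_1 = 7 ⇒ b_0 = 8 − 0 − 7 = 1; all invariant factors of ∂_1 are 1 so no torsion. So H_0 ≅ Z.
rank ∂_1 = 7, rank ∂_2 = 15 ⇒ b_1 = 24 − 7 − 15 = 2; all invariant factors of ∂_2 are 1 so no torsion. So H_1 ≅ Z^2.
rank ∂_2 = 15, rank ∂_3 = 0 ⇒ b_2 = 16 − 15 − 0 = 1. So H_2 ≅ Z.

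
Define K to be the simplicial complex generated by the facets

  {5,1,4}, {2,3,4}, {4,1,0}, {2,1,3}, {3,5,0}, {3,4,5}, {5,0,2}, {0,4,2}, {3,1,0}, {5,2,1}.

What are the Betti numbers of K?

b_0 = 1, b_1 = 0, b_2 = 0.

Fix the vertex order 0 < 1 < 2 < 3 < 4 < 5 and write every simplex with vertices in increasing order. Then dim K = 2 and the simplices of K are:

  0-simplices (6): [0], [1], [2], [3], [4], [5]
  1-simplices (15): [0,1], [0,2], [0,3], [0,4], [0,5], [1,2], [1,3], [1,4], [1,5], [2,3], [2,4], [2,5], [3,4], [3,5], [4,5]
  2-simplices (10): [0,1,3], [0,1,4], [0,2,4], [0,2,5], [0,3,5], [1,2,3], [1,2,5], [1,4,5], [2,3,4], [3,4,5]

giving chain groups C_0 ≅ Z^6, C_1 ≅ Z^15, C_2 ≅ Z^10.

The boundary map ∂_1: C_1 → C_0 maps an edge to its endpoints' difference, ∂[p,q] = q − p. For instance
  ∂[3,5] = [5] − [3].
The 6×15 boundary matrix has rank 5 and Smith normal form diag(1,1,1,1,1).

The boundary map ∂_2: C_2 → C_1 sends each 2-simplex [p,q,r] to [q,r] − [p,r] + [p,q]. For instance
  ∂[3,4,5] = [4,5] − [3,5] + [3,4],
  ∂[1,2,3] = [2,3] − [1,3] + [1,2].
As a 15×10 matrix over Z this has rank 10, with invariant factors (1,1,1,1,1,1,1,1,1,2).

Computing H_k = (kernel of ∂_k) / (image of ∂_{k+1}):

  H_0: rank C_0 − rank ∂_1 = 6 − 5 = 1, and the invariant factors of ∂_1 are all 1, so H_0 ≅ Z.
  H_1: rank ker ∂_1 − rank ∂_2 = (15 − 5) − 10 = 0, and ∂_2 has invariant factor 2 > 1, so H_1 ≅ Z/2.
  H_2: rank ker ∂_2 − rank ∂_3 = (10 − 10) − 0 = 0, and there is no ∂_3, so H_2 ≅ 0.

As a check, the Euler characteristic is 6 − 15 + 10 = 1, which agrees with 1 − 0 + 0 = 1.
(K is a triangulation of the real projective plane RP^2.)

Hence the Betti numbers are b_0 = 1, b_1 = 0, b_2 = 0.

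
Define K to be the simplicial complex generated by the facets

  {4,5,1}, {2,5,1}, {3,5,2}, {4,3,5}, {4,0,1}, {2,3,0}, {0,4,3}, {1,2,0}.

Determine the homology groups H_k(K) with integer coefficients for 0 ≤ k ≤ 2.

K has 6 vertices, 12 edges, 8 triangles.
rank ∂_0 = 0, rank ∂_1 = 5 ⇒ b_0 = 6 − 0 − 5 = 1; all invariant factors of ∂_1 are 1 so no torsion. So H_0 = Z.
rank ∂_1 = 5, rank ∂_2 = 7 ⇒ b_1 = 12 − 5 − 7 = 0; all invariant factors of ∂_2 are 1 so no torsion. So H_1 = 0.
rank ∂_2 = 7, rank ∂_3 = 0 ⇒ b_2 = 8 − 7 − 0 = 1. So H_2 = Z.

H_0 = Z,  H_1 = 0,  H_2 = Z.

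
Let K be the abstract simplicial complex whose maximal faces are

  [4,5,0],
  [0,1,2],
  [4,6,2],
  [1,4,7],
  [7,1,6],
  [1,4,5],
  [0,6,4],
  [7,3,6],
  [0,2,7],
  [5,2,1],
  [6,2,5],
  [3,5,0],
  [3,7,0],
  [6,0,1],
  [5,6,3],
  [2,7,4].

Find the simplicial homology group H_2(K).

K has 8 vertices, 24 edges, 16 triangles.
rank ∂_2 = 15, rank ∂_3 = 0 ⇒ b_2 = 16 − 15 − 0 = 1. So H_2 ≅ Z.

H_2 = Z.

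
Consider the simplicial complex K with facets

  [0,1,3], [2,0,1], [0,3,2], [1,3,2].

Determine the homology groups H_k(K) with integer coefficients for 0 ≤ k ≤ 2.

H_0 ≅ Z,  H_1 = 0,  H_2 ≅ Z.

Fix the vertex order 0 < 1 < 2 < 3 and write every simplex with vertices in increasing order. Then dim K = 2 and the simplices of K are:

  0-simplices (4): [0], [1], [2], [3]
  1-simplices (6): [0,1], [0,2], [0,3], [1,2], [1,3], [2,3]
  2-simplices (4): [0,1,2], [0,1,3], [0,2,3], [1,2,3]

giving chain groups C_0 ≅ Z^4, C_1 ≅ Z^6, C_2 ≅ Z^4.

∂_1: C_1 → C_0 maps an edge to its endpoints' difference, ∂[p,q] = q − p. For instance
  ∂[2,3] = [3] − [2].
As a 4×6 matrix over Z this has rank 3, with invariant factors (1,1,1).

∂_2: C_2 → C_1 maps a triangle to the signed sum of its edges. For instance
  ∂[0,2,3] = [2,3] − [0,3] + [0,2],
  ∂[0,1,3] = [1,3] − [0,3] + [0,1].
This gives a 6×4 integer matrix of rank 3; reducing to Smith normal form yields diagonal entries (1,1,1).

Now H_k = ker ∂_k / im ∂_{k+1}, so:

  H_0: rank C_0 − rank ∂_1 = 4 − 3 = 1, and the invariant factors of ∂_1 are all 1, so H_0 = Z.
  H_1: rank ker ∂_1 − rank ∂_2 = (6 − 3) − 3 = 0, and the invariant factors of ∂_2 are all 1, so H_1 = 0.
  H_2: rank ker ∂_2 − rank ∂_3 = (4 − 3) − 0 = 1, and there is no ∂_3, so H_2 = Z.

As a check, the Euler characteristic is 4 − 6 + 4 = 2, which agrees with 1 − 0 + 1 = 2.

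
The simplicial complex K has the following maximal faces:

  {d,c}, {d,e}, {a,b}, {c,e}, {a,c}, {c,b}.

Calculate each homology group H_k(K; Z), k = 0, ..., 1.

H_0 ≅ Z,  H_1 ≅ Z^2.

Fix the vertex order a < b < c < d < e and write every simplex with vertices in increasing order. Then dim K = 1 and the simplices of K are:

  0-simplices (5): a, b, c, d, e
  1-simplices (6): ab, ac, bc, cd, ce, de

so the chain groups are C_0 ≅ Z^5, C_1 ≅ Z^6.

The boundary map ∂_1: C_1 → C_0 maps an edge to its endpoints' difference, ∂[p,q] = q − p. For instance
  ∂ab = b − a.
This gives a 5×6 integer matrix of rank 4; reducing to Smith normal form yields diagonal entries (1,1,1,1).

From H_k ≅ ker(∂_k) / im(∂_{k+1}) we obtain:

  H_0: rank C_0 − rank ∂_1 = 5 − 4 = 1, and the invariant factors of ∂_1 are all 1, so H_0 ≅ Z.
  H_1: rank ker ∂_1 − rank ∂_2 = (6 − 4) − 0 = 2, and there is no ∂_2, so H_1 ≅ Z^2.

As a check, the Euler characteristic is 5 − 6 = -1, which agrees with 1 − 2 = -1.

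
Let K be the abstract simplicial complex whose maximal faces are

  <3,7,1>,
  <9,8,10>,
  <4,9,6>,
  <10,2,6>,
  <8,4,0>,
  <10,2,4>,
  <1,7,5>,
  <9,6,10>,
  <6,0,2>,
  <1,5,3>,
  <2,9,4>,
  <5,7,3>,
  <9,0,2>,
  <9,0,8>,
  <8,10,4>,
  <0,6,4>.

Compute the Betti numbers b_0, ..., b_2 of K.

Order the vertices as 0 < 1 < 2 < 3 < 4 < 5 < 6 < 7 < 8 < 9 < 10. Listing each simplex with vertices in this order, K has dimension 2 with simplices:

  0-simplices (11): [0], [1], [2], [3], [4], [5], [6], [7], [8], [9], [10]
  1-simplices (24): (24 of them)
  2-simplices (16): [0,2,6], [0,2,9], [0,4,6], [0,4,8], [0,8,9], [1,3,5], [1,3,7], [1,5,7], [2,4,9], [2,4,10], [2,6,10], [3,5,7], [4,6,9], [4,8,10], [6,9,10], [8,9,10]

giving chain groups C_0 ≅ Z^11, C_1 ≅ Z^24, C_2 ≅ Z^16.

Boundary ∂_1: C_1 → C_0 is given by ∂[p,q] = [q] − [p]. For instance
  ∂[3,7] = [7] − [3].
The 11×24 boundary matrix has rank 9 and Smith normal form diag(1,1,1,1,1,1,1,1,1).

The boundary map ∂_2: C_2 → C_1 sends each 2-simplex [p,q,r] to [q,r] − [p,r] + [p,q]. For instance
  ∂[0,8,9] = [8,9] − [0,9] + [0,8],
  ∂[0,2,6] = [2,6] − [0,6] + [0,2].
As a 24×16 matrix over Z this has rank 15, with invariant factors (1,1,1,1,1,1,1,1,1,1,1,1,1,1,2).

Now H_k = ker ∂_k / im ∂_{k+1}, so:

  H_0: rank C_0 − rank ∂_1 = 11 − 9 = 2, and the invariant factors of ∂_1 are all 1, so H_0 ≅ Z^2.
  H_1: rank ker ∂_1 − rank ∂_2 = (24 − 9) − 15 = 0, and ∂_2 has invariant factor 2 > 1, so H_1 ≅ Z/2Z.
  H_2: rank ker ∂_2 − rank ∂_3 = (16 − 15) − 0 = 1, and there is no ∂_3, so H_2 ≅ Z.

As a check, the Euler characteristic is 11 − 24 + 16 = 3, which agrees with 2 − 0 + 1 = 3.

Hence the Betti numbers are b_0 = 2, b_1 = 0, b_2 = 1.

b_0 = 2, b_1 = 0, b_2 = 1.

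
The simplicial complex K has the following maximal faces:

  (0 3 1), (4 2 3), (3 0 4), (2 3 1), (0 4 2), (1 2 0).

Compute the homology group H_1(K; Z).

K has 5 vertices, 9 edges, 6 triangles.
rank ∂_1 = 4, rank ∂_2 = 5 ⇒ b_1 = 9 − 4 − 5 = 0; all invariant factors of ∂_2 are 1 so no torsion. So H_1 = 0.

H_1 ≅ 0.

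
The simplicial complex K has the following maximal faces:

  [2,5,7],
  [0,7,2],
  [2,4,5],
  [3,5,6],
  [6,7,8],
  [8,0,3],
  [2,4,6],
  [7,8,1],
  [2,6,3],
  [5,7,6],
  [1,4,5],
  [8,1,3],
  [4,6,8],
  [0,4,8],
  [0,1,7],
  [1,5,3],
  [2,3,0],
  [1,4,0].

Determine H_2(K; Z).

H_2 ≅ 0.

Fix the vertex order 0 < 1 < 2 < 3 < 4 < 5 < 6 < 7 < 8 and write every simplex with vertices in increasing order. Then dim K = 2 and the simplices of K are:

  0-simplices (9): [0], [1], [2], [3], [4], [5], [6], [7], [8]
  1-simplices (27): (27 of them)
  2-simplices (18): [0,1,4], [0,1,7], [0,2,3], [0,2,7], [0,3,8], [0,4,8], [1,3,5], [1,3,8], [1,4,5], [1,7,8], [2,3,6], [2,4,5], [2,4,6], [2,5,7], [3,5,6], [4,6,8], [5,6,7], [6,7,8]

Hence C_0 ≅ Z^9, C_1 ≅ Z^27, C_2 ≅ Z^18.

∂_1: C_1 → C_0 maps an edge to its endpoints' difference, ∂[p,q] = q − p. For instance
  ∂[1,8] = [8] − [1].
This gives a 9×27 integer matrix of rank 8; reducing to Smith normal form yields diagonal entries (1,1,1,1,1,1,1,1).

∂_2: C_2 → C_1 acts by ∂[p,q,r] = [q,r] − [p,r] + [p,q]. For instance
  ∂[2,4,6] = [4,6] − [2,6] + [2,4],
  ∂[3,5,6] = [5,6] − [3,6] + [3,5].
As a 27×18 matrix over Z this has rank 18, with invariant factors (1,1,1,1,1,1,1,1,1,1,1,1,1,1,1,1,1,2).

Reading off H_k = ker ∂_k / im ∂_{k+1}:

  H_2: rank ker ∂_2 − rank ∂_3 = (18 − 18) − 0 = 0, and there is no ∂_3, so H_2 ≅ 0.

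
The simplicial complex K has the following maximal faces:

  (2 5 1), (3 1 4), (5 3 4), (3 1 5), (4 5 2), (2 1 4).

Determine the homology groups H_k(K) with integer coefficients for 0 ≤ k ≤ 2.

Take the total order 1 < 2 < 3 < 4 < 5 on the vertex set. Then K (dimension 2) consists of the simplices:

  0-simplices (5): [1], [2], [3], [4], [5]
  1-simplices (9): [1,2], [1,3], [1,4], [1,5], [2,4], [2,5], [3,4], [3,5], [4,5]
  2-simplices (6): [1,2,4], [1,2,5], [1,3,4], [1,3,5], [2,4,5], [3,4,5]

Hence C_0 ≅ Z^5, C_1 ≅ Z^9, C_2 ≅ Z^6.

Boundary ∂_1: C_1 → C_0 sends each edge [p,q] (with p < q) to q − p.
The 5×9 boundary matrix has rank 4 and Smith normal form diag(1,1,1,1).

The boundary map ∂_2: C_2 → C_1 maps a triangle to the signed sum of its edges. For instance
  ∂[1,2,4] = [2,4] − [1,4] + [1,2],
  ∂[2,4,5] = [4,5] − [2,5] + [2,4].
The resulting 9×6 matrix has rank 5, and its Smith normal form has invariant factors (1,1,1,1,1).

Now H_k = ker ∂_k / im ∂_{k+1}, so:

  H_0: rank C_0 − rank ∂_1 = 5 − 4 = 1, and the invariant factors of ∂_1 are all 1, so H_0 ≅ Z.
  H_1: rank ker ∂_1 − rank ∂_2 = (9 − 4) − 5 = 0, and the invariant factors of ∂_2 are all 1, so H_1 ≅ 0.
  H_2: rank ker ∂_2 − rank ∂_3 = (6 − 5) − 0 = 1, and there is no ∂_3, so H_2 ≅ Z.

H_0 ≅ Z,  H_1 = 0,  H_2 ≅ Z.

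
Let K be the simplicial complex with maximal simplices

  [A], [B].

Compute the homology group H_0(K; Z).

Take the total order A < B on the vertex set. Then K (dimension 0) consists of the simplices:

  0-simplices (2): A, B

Hence C_0 ≅ Z^2.

Now H_k = ker ∂_k / im ∂_{k+1}, so:

  H_0: rank C_0 − rank ∂_1 = 2 − 0 = 2, and there is no ∂_1, so H_0 = Z^2.

(K is a triangulation of a set of 2 points.)

H_0 ≅ Z^2.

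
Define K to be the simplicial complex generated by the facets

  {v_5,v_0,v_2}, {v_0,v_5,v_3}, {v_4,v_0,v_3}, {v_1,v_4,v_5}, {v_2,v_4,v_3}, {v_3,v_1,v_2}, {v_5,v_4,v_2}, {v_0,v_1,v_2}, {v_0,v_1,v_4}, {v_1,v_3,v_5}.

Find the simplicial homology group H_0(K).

Order the vertices as v_0 < v_1 < v_2 < v_3 < v_4 < v_5. Listing each simplex with vertices in this order, K has dimension 2 with simplices:

  0-simplices (6): [v_0], [v_1], [v_2], [v_3], [v_4], [v_5]
  1-simplices (15): (15 of them)
  2-simplices (10): [v_0,v_1,v_2], [v_0,v_1,v_4], [v_0,v_2,v_5], [v_0,v_3,v_4], [v_0,v_3,v_5], [v_1,v_2,v_3], [v_1,v_3,v_5], [v_1,v_4,v_5], [v_2,v_3,v_4], [v_2,v_4,v_5]

giving chain groups C_0 ≅ Z^6, C_1 ≅ Z^15, C_2 ≅ Z^10.

∂_1: C_1 → C_0 sends each edge [p,q] (with p < q) to q − p. For instance
  ∂[v_2,v_4] = [v_4] − [v_2].
The 6×15 boundary matrix has rank 5 and Smith normal form diag(1,1,1,1,1).

Boundary ∂_2: C_2 → C_1 maps a triangle to the signed sum of its edges. For instance
  ∂[v_1,v_4,v_5] = [v_4,v_5] − [v_1,v_5] + [v_1,v_4],
  ∂[v_0,v_1,v_4] = [v_1,v_4] − [v_0,v_4] + [v_0,v_1].
The resulting 15×10 matrix has rank 10, and its Smith normal form has invariant factors (1,1,1,1,1,1,1,1,1,2).

Now H_k = ker ∂_k / im ∂_{k+1}, so:

  H_0: rank C_0 − rank ∂_1 = 6 − 5 = 1, and the invariant factors of ∂_1 are all 1, so H_0 ≅ Z.

(K is a triangulation of the real projective plane RP^2.)

H_0 ≅ Z.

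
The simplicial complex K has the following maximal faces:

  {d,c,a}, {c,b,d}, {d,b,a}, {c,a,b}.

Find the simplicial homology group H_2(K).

H_2 ≅ Z.

Take the total order a < b < c < d on the vertex set. Then K (dimension 2) consists of the simplices:

  0-simplices (4): a, b, c, d
  1-simplices (6): ab, ac, ad, bc, bd, cd
  2-simplices (4): abc, abd, acd, bcd

Hence C_0 ≅ Z^4, C_1 ≅ Z^6, C_2 ≅ Z^4.

∂_1: C_1 → C_0 sends each edge [p,q] (with p < q) to q − p.
The resulting 4×6 matrix has rank 3, and its Smith normal form has invariant factors (1,1,1).

Boundary ∂_2: C_2 → C_1 sends each 2-simplex [p,q,r] to [q,r] − [p,r] + [p,q]. For instance
  ∂acd = cd − ad + ac,
  ∂bcd = cd − bd + bc.
As a 6×4 matrix over Z this has rank 3, with invariant factors (1,1,1).

From H_k ≅ ker(∂_k) / im(∂_{k+1}) we obtain:

  H_2: rank ker ∂_2 − rank ∂_3 = (4 − 3) − 0 = 1, and there is no ∂_3, so H_2 ≅ Z.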